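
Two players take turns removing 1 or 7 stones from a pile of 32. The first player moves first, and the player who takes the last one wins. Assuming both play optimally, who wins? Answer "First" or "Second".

Second

Positions where the player to move wins (W) vs loses (L):
i:   0  1  2  3  4  5  6  7  8  9 10 11 12 13 14 15 16 17 18 19 20 21 22 23 24 25 26 27 28 29 30 31 32
     L  W  L  W  L  W  L  W  L  W  L  W  L  W  L  W  L  W  L  W  L  W  L  W  L  W  L  W  L  W  L  W  L
Position 32 is L, so the second player wins.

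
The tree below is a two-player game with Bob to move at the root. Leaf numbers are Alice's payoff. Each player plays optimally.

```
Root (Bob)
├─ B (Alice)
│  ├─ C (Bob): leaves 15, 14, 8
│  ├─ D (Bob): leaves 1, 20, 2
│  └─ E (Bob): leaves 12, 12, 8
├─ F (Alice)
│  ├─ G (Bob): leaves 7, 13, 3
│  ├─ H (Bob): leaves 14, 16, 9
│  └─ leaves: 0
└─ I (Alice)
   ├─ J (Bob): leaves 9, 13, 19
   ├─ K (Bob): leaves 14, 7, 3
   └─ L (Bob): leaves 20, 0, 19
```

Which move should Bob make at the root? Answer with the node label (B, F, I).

B

C (Bob): min(15, 14, 8) = 8
D (Bob): min(1, 20, 2) = 1
E (Bob): min(12, 12, 8) = 8
B (Alice): max(8, 1, 8) = 8
G (Bob): min(7, 13, 3) = 3
H (Bob): min(14, 16, 9) = 9
F (Alice): max(3, 9, 0) = 9
J (Bob): min(9, 13, 19) = 9
K (Bob): min(14, 7, 3) = 3
L (Bob): min(20, 0, 19) = 0
I (Alice): max(9, 3, 0) = 9
Root (Bob): min(8, 9, 9) = 8
Bob picks the child with the lowest value: B (value 8).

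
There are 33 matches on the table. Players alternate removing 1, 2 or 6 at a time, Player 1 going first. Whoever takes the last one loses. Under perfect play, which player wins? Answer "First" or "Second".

First

Positions where the player to move wins (W) vs loses (L):
i:   0  1  2  3  4  5  6  7  8  9 10 11 12 13 14 15 16 17 18 19 20 21 22 23 24 25 26 27 28 29 30 31 32 33
     W  L  W  W  L  W  W  W  L  W  W  L  W  W  W  L  W  W  L  W  W  W  L  W  W  L  W  W  W  L  W  W  L  W
Position 33 is W, so the first player wins.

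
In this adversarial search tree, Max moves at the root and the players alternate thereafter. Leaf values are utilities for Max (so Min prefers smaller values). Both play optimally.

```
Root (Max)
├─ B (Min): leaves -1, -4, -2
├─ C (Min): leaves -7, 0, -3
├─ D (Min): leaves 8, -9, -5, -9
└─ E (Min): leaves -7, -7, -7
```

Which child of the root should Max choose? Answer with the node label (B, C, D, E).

B (Min): min(-1, -4, -2) = -4
C (Min): min(-7, 0, -3) = -7
D (Min): min(8, -9, -5, -9) = -9
E (Min): min(-7, -7, -7) = -7
Root (Max): max(-4, -7, -9, -7) = -4
Max picks the child with the highest value: B (value -4).

B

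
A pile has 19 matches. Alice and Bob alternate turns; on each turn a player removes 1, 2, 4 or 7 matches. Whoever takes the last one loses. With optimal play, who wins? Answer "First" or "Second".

Mark each pile size as W (mover wins) or L (mover loses):
i:   0  1  2  3  4  5  6  7  8  9 10 11 12 13 14 15 16 17 18 19
     W  L  W  W  L  W  W  L  W  W  L  W  W  L  W  W  L  W  W  L
Position 19 is L, so the second player wins.

Second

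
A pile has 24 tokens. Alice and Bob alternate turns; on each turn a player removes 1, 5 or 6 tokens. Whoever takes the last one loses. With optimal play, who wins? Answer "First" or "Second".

Mark each pile size as W (mover wins) or L (mover loses):
i:   0  1  2  3  4  5  6  7  8  9 10 11 12 13 14 15 16 17 18 19 20 21 22 23 24
     W  L  W  L  W  L  W  W  W  W  W  W  L  W  L  W  L  W  W  W  W  W  W  L  W
Position 24 is W, so the first player wins.

First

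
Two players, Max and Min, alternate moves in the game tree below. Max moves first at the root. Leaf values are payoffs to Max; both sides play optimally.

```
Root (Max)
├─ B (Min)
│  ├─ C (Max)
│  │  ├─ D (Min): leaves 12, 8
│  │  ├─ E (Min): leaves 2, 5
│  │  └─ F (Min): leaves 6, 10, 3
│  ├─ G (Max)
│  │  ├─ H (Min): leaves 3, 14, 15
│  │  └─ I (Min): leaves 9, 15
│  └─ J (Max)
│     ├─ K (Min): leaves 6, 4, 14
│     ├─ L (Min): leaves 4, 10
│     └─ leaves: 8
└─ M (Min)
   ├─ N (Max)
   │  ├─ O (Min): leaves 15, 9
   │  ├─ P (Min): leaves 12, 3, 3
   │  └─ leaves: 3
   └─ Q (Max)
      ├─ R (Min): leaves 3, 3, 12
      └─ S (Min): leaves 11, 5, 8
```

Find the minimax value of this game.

D (Min): min(12, 8) = 8
E (Min): min(2, 5) = 2
F (Min): min(6, 10, 3) = 3
C (Max): max(8, 2, 3) = 8
H (Min): min(3, 14, 15) = 3
I (Min): min(9, 15) = 9
G (Max): max(3, 9) = 9
K (Min): min(6, 4, 14) = 4
L (Min): min(4, 10) = 4
J (Max): max(4, 4, 8) = 8
B (Min): min(8, 9, 8) = 8
O (Min): min(15, 9) = 9
P (Min): min(12, 3, 3) = 3
N (Max): max(9, 3, 3) = 9
R (Min): min(3, 3, 12) = 3
S (Min): min(11, 5, 8) = 5
Q (Max): max(3, 5) = 5
M (Min): min(9, 5) = 5
Root (Max): max(8, 5) = 8

8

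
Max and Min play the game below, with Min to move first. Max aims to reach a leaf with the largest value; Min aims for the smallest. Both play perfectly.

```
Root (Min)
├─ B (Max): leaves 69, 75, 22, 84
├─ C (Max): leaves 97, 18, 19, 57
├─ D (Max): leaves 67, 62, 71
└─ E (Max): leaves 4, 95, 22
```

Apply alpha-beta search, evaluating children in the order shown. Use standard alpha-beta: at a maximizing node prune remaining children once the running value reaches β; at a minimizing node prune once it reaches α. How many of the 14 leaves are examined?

B [α=-∞,β=+∞]: v=84
C [α=-∞,β=84]: v=97 after child 1 ≥ β → β-cutoff, skip 3
D [α=-∞,β=84]: v=71
E [α=-∞,β=71]: v=95 after child 2 ≥ β → β-cutoff, skip 1
Root [α=-∞,β=+∞]: v=71
Leaves evaluated: 10 of 14.

10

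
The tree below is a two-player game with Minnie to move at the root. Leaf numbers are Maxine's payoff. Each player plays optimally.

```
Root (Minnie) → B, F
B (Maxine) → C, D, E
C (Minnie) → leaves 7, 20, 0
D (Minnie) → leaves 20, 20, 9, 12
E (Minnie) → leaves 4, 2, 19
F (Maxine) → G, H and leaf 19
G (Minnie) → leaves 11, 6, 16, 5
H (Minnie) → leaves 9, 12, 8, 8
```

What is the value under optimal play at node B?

9

C: min(7, 20, 0) = 0
D: min(20, 20, 9, 12) = 9
E: min(4, 2, 19) = 2
B: max(0, 9, 2) = 9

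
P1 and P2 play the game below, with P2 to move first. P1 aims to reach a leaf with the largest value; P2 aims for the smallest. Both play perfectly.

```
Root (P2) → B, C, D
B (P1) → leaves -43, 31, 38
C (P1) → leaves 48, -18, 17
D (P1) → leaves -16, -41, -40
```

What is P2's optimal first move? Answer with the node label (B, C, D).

B (P1): max(-43, 31, 38) = 38
C (P1): max(48, -18, 17) = 48
D (P1): max(-16, -41, -40) = -16
Root (P2): min(38, 48, -16) = -16
P2 picks the child with the lowest value: D (value -16).

D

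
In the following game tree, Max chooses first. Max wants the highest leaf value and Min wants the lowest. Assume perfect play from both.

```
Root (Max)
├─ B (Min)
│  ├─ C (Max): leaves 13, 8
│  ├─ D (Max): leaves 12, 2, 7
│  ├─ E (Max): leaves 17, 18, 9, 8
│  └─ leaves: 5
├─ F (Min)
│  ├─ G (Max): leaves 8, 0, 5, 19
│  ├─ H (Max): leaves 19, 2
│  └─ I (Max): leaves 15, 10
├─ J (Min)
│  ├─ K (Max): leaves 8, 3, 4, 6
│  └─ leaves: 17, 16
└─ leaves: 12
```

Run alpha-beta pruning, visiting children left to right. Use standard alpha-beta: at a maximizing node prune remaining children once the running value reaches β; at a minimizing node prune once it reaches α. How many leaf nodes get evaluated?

19

C [α=-∞,β=+∞]: v=13
D [α=-∞,β=13]: v=12
E [α=-∞,β=12]: v=17 after child 1 ≥ β → β-cutoff, skip 3
B [α=-∞,β=+∞]: v=5
G [α=5,β=+∞]: v=19
H [α=5,β=19]: v=19 after child 1 ≥ β → β-cutoff, skip 1
I [α=5,β=19]: v=15
F [α=5,β=+∞]: v=15
K [α=15,β=+∞]: v=8
J [α=15,β=+∞]: v=8 after child 1 ≤ α → α-cutoff, skip 2
Root [α=-∞,β=+∞]: v=15
Leaves evaluated: 19 of 25.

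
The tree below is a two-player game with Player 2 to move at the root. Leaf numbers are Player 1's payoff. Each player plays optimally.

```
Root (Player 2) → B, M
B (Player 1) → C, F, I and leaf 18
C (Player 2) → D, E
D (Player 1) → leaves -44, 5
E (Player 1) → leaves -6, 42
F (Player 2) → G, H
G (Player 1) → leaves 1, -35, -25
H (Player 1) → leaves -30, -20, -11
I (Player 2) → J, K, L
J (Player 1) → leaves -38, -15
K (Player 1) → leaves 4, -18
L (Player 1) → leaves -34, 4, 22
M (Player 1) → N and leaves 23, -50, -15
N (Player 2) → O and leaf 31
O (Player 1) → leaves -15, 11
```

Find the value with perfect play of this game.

D (Player 1): max(-44, 5) = 5
E (Player 1): max(-6, 42) = 42
C (Player 2): min(5, 42) = 5
G (Player 1): max(1, -35, -25) = 1
H (Player 1): max(-30, -20, -11) = -11
F (Player 2): min(1, -11) = -11
J (Player 1): max(-38, -15) = -15
K (Player 1): max(4, -18) = 4
L (Player 1): max(-34, 4, 22) = 22
I (Player 2): min(-15, 4, 22) = -15
B (Player 1): max(5, -11, -15, 18) = 18
O (Player 1): max(-15, 11) = 11
N (Player 2): min(11, 31) = 11
M (Player 1): max(11, 23, -50, -15) = 23
Root (Player 2): min(18, 23) = 18

18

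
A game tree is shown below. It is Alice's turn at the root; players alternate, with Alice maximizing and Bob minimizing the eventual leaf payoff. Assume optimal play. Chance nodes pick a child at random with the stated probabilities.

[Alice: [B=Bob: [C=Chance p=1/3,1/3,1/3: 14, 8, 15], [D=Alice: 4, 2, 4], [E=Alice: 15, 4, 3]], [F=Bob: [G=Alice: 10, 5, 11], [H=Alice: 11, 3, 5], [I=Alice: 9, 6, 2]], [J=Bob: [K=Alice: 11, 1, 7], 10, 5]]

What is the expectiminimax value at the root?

9

C (Chance): 1/3·14 + 1/3·8 + 1/3·15 = 12.33
D (Alice): max(4, 2, 4) = 4
E (Alice): max(15, 4, 3) = 15
B (Bob): min(12.33, 4, 15) = 4
G (Alice): max(10, 5, 11) = 11
H (Alice): max(11, 3, 5) = 11
I (Alice): max(9, 6, 2) = 9
F (Bob): min(11, 11, 9) = 9
K (Alice): max(11, 1, 7) = 11
J (Bob): min(11, 10, 5) = 5
Root (Alice): max(4, 9, 5) = 9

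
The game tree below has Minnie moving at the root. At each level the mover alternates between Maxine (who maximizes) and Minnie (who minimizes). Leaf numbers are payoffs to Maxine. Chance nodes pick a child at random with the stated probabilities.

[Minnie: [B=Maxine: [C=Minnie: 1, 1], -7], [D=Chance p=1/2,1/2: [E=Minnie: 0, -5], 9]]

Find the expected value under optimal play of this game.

1

C (Minnie): min(1, 1) = 1
B (Maxine): max(1, -7) = 1
E (Minnie): min(0, -5) = -5
D (Chance): 1/2·-5 + 1/2·9 = 2
Root (Minnie): min(1, 2) = 1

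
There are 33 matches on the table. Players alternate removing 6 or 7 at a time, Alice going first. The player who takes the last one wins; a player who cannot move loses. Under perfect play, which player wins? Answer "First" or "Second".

i:   0  1  2  3  4  5  6  7  8  9 10 11 12 13 14 15 16 17 18 19 20 21 22 23 24 25 26 27 28 29 30 31 32 33
     L  L  L  L  L  L  W  W  W  W  W  W  W  L  L  L  L  L  L  W  W  W  W  W  W  W  L  L  L  L  L  L  W  W
Position 33 is W, so the first player wins.

First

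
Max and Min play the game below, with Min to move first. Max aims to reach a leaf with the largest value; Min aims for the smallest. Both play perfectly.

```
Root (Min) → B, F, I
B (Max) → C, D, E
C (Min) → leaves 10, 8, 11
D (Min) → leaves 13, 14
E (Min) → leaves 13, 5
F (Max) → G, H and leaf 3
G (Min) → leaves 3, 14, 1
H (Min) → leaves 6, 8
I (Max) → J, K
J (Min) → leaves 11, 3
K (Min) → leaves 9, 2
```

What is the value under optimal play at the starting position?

3

C (Min): min(10, 8, 11) = 8
D (Min): min(13, 14) = 13
E (Min): min(13, 5) = 5
B (Max): max(8, 13, 5) = 13
G (Min): min(3, 14, 1) = 1
H (Min): min(6, 8) = 6
F (Max): max(1, 6, 3) = 6
J (Min): min(11, 3) = 3
K (Min): min(9, 2) = 2
I (Max): max(3, 2) = 3
Root (Min): min(13, 6, 3) = 3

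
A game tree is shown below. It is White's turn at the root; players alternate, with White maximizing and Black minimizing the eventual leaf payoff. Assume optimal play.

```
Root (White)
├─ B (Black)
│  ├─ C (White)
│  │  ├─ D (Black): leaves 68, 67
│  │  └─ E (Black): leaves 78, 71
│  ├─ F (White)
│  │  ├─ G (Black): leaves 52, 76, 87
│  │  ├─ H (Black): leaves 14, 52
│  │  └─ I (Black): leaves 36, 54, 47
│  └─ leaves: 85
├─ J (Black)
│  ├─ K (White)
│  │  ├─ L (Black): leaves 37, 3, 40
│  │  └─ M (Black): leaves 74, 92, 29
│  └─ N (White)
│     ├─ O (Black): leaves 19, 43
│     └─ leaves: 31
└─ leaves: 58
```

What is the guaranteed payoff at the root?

D (Black): min(68, 67) = 67
E (Black): min(78, 71) = 71
C (White): max(67, 71) = 71
G (Black): min(52, 76, 87) = 52
H (Black): min(14, 52) = 14
I (Black): min(36, 54, 47) = 36
F (White): max(52, 14, 36) = 52
B (Black): min(71, 52, 85) = 52
L (Black): min(37, 3, 40) = 3
M (Black): min(74, 92, 29) = 29
K (White): max(3, 29) = 29
O (Black): min(19, 43) = 19
N (White): max(19, 31) = 31
J (Black): min(29, 31) = 29
Root (White): max(52, 29, 58) = 58

58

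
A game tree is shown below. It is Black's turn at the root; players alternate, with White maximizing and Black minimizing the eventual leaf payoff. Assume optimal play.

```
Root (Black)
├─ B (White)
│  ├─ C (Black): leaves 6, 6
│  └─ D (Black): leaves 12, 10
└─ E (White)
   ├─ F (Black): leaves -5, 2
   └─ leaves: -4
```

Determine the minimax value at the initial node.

-4

C (Black): min(6, 6) = 6
D (Black): min(12, 10) = 10
B (White): max(6, 10) = 10
F (Black): min(-5, 2) = -5
E (White): max(-5, -4) = -4
Root (Black): min(10, -4) = -4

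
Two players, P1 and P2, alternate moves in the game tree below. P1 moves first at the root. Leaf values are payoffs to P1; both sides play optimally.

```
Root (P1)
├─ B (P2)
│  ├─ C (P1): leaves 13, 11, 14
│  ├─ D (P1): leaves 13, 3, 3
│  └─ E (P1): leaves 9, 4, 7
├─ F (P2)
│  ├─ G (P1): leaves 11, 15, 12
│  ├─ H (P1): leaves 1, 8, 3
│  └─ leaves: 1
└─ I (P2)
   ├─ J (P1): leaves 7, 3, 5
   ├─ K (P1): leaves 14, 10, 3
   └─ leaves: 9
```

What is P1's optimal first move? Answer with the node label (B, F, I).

B

C (P1): max(13, 11, 14) = 14
D (P1): max(13, 3, 3) = 13
E (P1): max(9, 4, 7) = 9
B (P2): min(14, 13, 9) = 9
G (P1): max(11, 15, 12) = 15
H (P1): max(1, 8, 3) = 8
F (P2): min(15, 8, 1) = 1
J (P1): max(7, 3, 5) = 7
K (P1): max(14, 10, 3) = 14
I (P2): min(7, 14, 9) = 7
Root (P1): max(9, 1, 7) = 9
P1 picks the child with the highest value: B (value 9).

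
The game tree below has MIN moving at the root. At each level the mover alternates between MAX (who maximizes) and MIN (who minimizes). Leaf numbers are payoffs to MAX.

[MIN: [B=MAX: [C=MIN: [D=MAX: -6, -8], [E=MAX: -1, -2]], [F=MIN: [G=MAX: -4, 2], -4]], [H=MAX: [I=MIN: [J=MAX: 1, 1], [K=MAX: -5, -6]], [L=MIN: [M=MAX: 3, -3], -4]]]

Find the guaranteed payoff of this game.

D (MAX): max(-6, -8) = -6
E (MAX): max(-1, -2) = -1
C (MIN): min(-6, -1) = -6
G (MAX): max(-4, 2) = 2
F (MIN): min(2, -4) = -4
B (MAX): max(-6, -4) = -4
J (MAX): max(1, 1) = 1
K (MAX): max(-5, -6) = -5
I (MIN): min(1, -5) = -5
M (MAX): max(3, -3) = 3
L (MIN): min(3, -4) = -4
H (MAX): max(-5, -4) = -4
Root (MIN): min(-4, -4) = -4

-4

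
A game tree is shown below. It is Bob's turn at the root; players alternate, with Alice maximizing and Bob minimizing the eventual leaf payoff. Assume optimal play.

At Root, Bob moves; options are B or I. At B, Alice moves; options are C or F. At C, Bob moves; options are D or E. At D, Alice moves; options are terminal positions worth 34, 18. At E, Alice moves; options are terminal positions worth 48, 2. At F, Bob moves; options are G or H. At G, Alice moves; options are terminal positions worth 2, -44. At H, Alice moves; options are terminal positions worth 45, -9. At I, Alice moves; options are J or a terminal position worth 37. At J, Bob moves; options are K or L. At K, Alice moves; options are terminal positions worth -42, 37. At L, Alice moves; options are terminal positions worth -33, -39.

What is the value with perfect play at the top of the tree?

D (Alice): max(34, 18) = 34
E (Alice): max(48, 2) = 48
C (Bob): min(34, 48) = 34
G (Alice): max(2, -44) = 2
H (Alice): max(45, -9) = 45
F (Bob): min(2, 45) = 2
B (Alice): max(34, 2) = 34
K (Alice): max(-42, 37) = 37
L (Alice): max(-33, -39) = -33
J (Bob): min(37, -33) = -33
I (Alice): max(-33, 37) = 37
Root (Bob): min(34, 37) = 34

34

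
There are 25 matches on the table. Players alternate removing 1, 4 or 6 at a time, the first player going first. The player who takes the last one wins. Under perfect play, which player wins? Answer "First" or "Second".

W/L table (W = player to move can force a win):
i:   0  1  2  3  4  5  6  7  8  9 10 11 12 13 14 15 16 17 18 19 20 21 22 23 24 25
     L  W  L  W  W  L  W  L  W  W  L  W  L  W  W  L  W  L  W  W  L  W  L  W  W  L
Position 25 is L, so the second player wins.

Second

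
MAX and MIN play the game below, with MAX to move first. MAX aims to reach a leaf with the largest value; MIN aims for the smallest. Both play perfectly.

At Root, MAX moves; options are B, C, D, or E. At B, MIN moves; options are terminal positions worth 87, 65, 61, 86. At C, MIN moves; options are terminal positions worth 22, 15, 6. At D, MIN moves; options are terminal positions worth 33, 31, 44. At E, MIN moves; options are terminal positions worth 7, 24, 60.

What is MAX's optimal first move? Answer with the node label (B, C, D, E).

B

B (MIN): min(87, 65, 61, 86) = 61
C (MIN): min(22, 15, 6) = 6
D (MIN): min(33, 31, 44) = 31
E (MIN): min(7, 24, 60) = 7
Root (MAX): max(61, 6, 31, 7) = 61
MAX picks the child with the highest value: B (value 61).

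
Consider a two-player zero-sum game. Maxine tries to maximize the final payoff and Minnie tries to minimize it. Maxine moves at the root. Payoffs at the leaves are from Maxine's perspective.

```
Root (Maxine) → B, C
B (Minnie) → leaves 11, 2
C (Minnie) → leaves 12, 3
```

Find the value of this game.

3

B (Minnie): min(11, 2) = 2
C (Minnie): min(12, 3) = 3
Root (Maxine): max(2, 3) = 3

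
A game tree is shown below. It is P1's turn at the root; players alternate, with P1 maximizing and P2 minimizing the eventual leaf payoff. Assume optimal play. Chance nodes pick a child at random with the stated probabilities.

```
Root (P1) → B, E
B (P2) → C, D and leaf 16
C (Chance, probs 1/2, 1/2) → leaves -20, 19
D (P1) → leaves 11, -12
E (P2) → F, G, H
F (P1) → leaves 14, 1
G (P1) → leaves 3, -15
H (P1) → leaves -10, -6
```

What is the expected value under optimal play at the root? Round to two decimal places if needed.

C (Chance): 1/2·-20 + 1/2·19 = -0.5
D (P1): max(11, -12) = 11
B (P2): min(-0.5, 11, 16) = -0.5
F (P1): max(14, 1) = 14
G (P1): max(3, -15) = 3
H (P1): max(-10, -6) = -6
E (P2): min(14, 3, -6) = -6
Root (P1): max(-0.5, -6) = -0.5

-0.5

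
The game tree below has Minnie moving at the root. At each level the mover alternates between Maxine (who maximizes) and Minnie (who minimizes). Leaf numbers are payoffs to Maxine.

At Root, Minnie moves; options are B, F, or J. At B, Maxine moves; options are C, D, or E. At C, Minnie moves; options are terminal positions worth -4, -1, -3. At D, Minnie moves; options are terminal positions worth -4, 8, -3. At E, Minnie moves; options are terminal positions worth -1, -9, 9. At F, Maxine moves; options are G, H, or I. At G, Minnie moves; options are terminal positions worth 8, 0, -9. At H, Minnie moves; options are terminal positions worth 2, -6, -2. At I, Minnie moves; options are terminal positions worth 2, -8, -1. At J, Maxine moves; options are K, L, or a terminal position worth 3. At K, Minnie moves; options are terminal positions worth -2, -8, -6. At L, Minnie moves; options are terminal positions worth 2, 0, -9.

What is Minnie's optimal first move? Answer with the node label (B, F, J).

C (Minnie): min(-4, -1, -3) = -4
D (Minnie): min(-4, 8, -3) = -4
E (Minnie): min(-1, -9, 9) = -9
B (Maxine): max(-4, -4, -9) = -4
G (Minnie): min(8, 0, -9) = -9
H (Minnie): min(2, -6, -2) = -6
I (Minnie): min(2, -8, -1) = -8
F (Maxine): max(-9, -6, -8) = -6
K (Minnie): min(-2, -8, -6) = -8
L (Minnie): min(2, 0, -9) = -9
J (Maxine): max(-8, -9, 3) = 3
Root (Minnie): min(-4, -6, 3) = -6
Minnie picks the child with the lowest value: F (value -6).

F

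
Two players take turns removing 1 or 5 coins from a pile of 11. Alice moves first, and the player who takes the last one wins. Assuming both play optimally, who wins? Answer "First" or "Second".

i:   0  1  2  3  4  5  6  7  8  9 10 11
     L  W  L  W  L  W  L  W  L  W  L  W
Position 11 is W, so the first player wins.

First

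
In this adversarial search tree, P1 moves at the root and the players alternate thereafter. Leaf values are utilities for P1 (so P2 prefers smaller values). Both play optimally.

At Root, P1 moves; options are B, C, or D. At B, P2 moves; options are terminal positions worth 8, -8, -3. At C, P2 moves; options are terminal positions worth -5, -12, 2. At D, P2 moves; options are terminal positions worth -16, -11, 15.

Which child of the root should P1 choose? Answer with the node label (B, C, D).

B (P2): min(8, -8, -3) = -8
C (P2): min(-5, -12, 2) = -12
D (P2): min(-16, -11, 15) = -16
Root (P1): max(-8, -12, -16) = -8
P1 picks the child with the highest value: B (value -8).

B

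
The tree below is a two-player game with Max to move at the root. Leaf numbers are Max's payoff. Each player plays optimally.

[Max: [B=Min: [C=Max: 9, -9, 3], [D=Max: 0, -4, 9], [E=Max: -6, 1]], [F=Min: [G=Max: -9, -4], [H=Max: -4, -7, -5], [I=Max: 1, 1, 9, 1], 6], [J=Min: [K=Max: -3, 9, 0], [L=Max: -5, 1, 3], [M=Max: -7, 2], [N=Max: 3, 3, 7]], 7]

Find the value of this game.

7

C (Max): max(9, -9, 3) = 9
D (Max): max(0, -4, 9) = 9
E (Max): max(-6, 1) = 1
B (Min): min(9, 9, 1) = 1
G (Max): max(-9, -4) = -4
H (Max): max(-4, -7, -5) = -4
I (Max): max(1, 1, 9, 1) = 9
F (Min): min(-4, -4, 9, 6) = -4
K (Max): max(-3, 9, 0) = 9
L (Max): max(-5, 1, 3) = 3
M (Max): max(-7, 2) = 2
N (Max): max(3, 3, 7) = 7
J (Min): min(9, 3, 2, 7) = 2
Root (Max): max(1, -4, 2, 7) = 7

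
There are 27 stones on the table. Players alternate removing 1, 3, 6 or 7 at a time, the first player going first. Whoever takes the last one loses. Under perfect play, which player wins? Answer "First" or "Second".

Second

Mark each pile size as W (mover wins) or L (mover loses):
i:   0  1  2  3  4  5  6  7  8  9 10 11 12 13 14 15 16 17 18 19 20 21 22 23 24 25 26 27
     W  L  W  L  W  L  W  W  W  W  W  W  W  L  W  L  W  L  W  W  W  W  W  W  W  L  W  L
Position 27 is L, so the second player wins.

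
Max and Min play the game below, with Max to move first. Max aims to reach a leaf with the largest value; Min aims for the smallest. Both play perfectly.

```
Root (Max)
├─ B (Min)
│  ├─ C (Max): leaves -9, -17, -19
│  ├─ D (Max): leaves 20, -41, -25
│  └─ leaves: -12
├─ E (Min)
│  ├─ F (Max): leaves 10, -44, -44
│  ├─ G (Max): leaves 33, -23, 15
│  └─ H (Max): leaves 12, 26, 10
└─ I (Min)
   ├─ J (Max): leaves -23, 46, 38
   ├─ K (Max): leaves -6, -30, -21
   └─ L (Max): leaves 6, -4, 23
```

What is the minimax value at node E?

10

F: max(10, -44, -44) = 10
G: max(33, -23, 15) = 33
H: max(12, 26, 10) = 26
E: min(10, 33, 26) = 10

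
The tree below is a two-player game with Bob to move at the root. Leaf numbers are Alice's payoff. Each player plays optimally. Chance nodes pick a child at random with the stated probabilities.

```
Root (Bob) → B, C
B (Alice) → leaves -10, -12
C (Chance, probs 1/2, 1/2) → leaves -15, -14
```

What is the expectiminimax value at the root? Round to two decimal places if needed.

B (Alice): max(-10, -12) = -10
C (Chance): 1/2·-15 + 1/2·-14 = -14.5
Root (Bob): min(-10, -14.5) = -14.5

-14.5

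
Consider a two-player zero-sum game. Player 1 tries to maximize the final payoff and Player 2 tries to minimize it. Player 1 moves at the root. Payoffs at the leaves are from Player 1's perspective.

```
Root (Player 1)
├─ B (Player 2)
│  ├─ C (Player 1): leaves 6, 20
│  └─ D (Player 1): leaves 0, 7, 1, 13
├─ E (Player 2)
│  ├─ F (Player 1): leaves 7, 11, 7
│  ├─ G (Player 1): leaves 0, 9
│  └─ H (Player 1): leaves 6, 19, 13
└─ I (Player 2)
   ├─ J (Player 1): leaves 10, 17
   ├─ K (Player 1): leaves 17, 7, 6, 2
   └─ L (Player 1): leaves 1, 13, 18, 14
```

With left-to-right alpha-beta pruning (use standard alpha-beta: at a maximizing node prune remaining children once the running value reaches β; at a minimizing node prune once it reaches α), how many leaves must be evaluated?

C [α=-∞,β=+∞]: v=20
D [α=-∞,β=20]: v=13
B [α=-∞,β=+∞]: v=13
F [α=13,β=+∞]: v=11
E [α=13,β=+∞]: v=11 after child 1 ≤ α → α-cutoff, skip 2
J [α=13,β=+∞]: v=17
K [α=13,β=17]: v=17 after child 1 ≥ β → β-cutoff, skip 3
L [α=13,β=17]: v=18 after child 3 ≥ β → β-cutoff, skip 1
I [α=13,β=+∞]: v=17
Root [α=-∞,β=+∞]: v=17
Leaves evaluated: 15 of 24.

15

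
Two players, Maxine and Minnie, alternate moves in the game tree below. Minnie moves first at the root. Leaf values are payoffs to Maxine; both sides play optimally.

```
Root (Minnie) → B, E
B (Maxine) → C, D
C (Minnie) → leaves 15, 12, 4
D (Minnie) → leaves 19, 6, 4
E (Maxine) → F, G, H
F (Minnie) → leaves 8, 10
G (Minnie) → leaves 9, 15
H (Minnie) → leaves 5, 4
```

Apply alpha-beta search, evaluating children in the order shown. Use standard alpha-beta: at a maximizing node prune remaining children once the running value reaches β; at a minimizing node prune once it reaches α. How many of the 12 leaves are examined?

C [α=-∞,β=+∞]: v=4
D [α=4,β=+∞]: v=4
B [α=-∞,β=+∞]: v=4
F [α=-∞,β=4]: v=8
E [α=-∞,β=4]: v=8 after child 1 ≥ β → β-cutoff, skip 2
Root [α=-∞,β=+∞]: v=4
Leaves evaluated: 8 of 12.

8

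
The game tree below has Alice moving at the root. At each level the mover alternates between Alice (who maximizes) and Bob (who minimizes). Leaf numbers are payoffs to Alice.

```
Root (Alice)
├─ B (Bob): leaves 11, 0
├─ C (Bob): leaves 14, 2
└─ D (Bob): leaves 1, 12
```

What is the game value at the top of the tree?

B (Bob): min(11, 0) = 0
C (Bob): min(14, 2) = 2
D (Bob): min(1, 12) = 1
Root (Alice): max(0, 2, 1) = 2

2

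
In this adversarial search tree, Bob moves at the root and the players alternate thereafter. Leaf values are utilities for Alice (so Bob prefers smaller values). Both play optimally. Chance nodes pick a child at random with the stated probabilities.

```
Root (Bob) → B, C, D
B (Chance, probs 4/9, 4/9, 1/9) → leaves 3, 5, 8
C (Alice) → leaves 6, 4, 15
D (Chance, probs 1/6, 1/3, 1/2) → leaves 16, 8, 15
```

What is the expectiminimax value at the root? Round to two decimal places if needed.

B (Chance): 4/9·3 + 4/9·5 + 1/9·8 = 4.44
C (Alice): max(6, 4, 15) = 15
D (Chance): 1/6·16 + 1/3·8 + 1/2·15 = 12.83
Root (Bob): min(4.44, 15, 12.83) = 4.44

4.44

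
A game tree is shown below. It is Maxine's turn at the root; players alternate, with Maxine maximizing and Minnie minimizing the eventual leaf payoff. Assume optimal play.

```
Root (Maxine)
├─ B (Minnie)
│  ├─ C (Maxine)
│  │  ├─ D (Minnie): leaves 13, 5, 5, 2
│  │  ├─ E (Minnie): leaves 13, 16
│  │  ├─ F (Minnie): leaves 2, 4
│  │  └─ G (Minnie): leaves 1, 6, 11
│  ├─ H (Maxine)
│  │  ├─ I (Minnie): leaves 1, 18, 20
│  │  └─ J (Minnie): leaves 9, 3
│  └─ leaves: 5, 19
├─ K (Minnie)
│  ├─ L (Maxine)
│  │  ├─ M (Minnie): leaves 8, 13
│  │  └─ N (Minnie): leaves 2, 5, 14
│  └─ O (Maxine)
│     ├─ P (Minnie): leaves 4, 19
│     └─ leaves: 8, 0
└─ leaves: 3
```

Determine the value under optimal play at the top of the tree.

D (Minnie): min(13, 5, 5, 2) = 2
E (Minnie): min(13, 16) = 13
F (Minnie): min(2, 4) = 2
G (Minnie): min(1, 6, 11) = 1
C (Maxine): max(2, 13, 2, 1) = 13
I (Minnie): min(1, 18, 20) = 1
J (Minnie): min(9, 3) = 3
H (Maxine): max(1, 3) = 3
B (Minnie): min(13, 3, 5, 19) = 3
M (Minnie): min(8, 13) = 8
N (Minnie): min(2, 5, 14) = 2
L (Maxine): max(8, 2) = 8
P (Minnie): min(4, 19) = 4
O (Maxine): max(4, 8, 0) = 8
K (Minnie): min(8, 8) = 8
Root (Maxine): max(3, 8, 3) = 8

8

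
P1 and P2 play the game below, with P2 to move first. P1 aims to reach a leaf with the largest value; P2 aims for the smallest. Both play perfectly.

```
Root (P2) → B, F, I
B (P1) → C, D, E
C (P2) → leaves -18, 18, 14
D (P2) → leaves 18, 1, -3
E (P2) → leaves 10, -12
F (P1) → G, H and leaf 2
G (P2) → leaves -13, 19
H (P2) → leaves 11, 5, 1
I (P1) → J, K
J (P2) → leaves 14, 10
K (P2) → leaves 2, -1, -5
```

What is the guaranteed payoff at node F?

2

G: min(-13, 19) = -13
H: min(11, 5, 1) = 1
F: max(-13, 1, 2) = 2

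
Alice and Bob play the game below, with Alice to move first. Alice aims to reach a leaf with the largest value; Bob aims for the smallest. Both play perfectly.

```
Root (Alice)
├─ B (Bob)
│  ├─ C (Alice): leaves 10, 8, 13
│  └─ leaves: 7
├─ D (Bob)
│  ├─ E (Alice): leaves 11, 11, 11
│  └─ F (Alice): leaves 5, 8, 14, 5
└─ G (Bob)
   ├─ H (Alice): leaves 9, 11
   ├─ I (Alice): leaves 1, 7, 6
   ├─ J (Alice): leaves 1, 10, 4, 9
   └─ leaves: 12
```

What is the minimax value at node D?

E: max(11, 11, 11) = 11
F: max(5, 8, 14, 5) = 14
D: min(11, 14) = 11

11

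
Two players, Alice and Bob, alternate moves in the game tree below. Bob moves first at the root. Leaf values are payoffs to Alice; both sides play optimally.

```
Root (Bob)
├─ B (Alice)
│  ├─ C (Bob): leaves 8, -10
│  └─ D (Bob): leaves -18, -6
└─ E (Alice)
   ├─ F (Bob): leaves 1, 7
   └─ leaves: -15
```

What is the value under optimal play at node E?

F: min(1, 7) = 1
E: max(1, -15) = 1

1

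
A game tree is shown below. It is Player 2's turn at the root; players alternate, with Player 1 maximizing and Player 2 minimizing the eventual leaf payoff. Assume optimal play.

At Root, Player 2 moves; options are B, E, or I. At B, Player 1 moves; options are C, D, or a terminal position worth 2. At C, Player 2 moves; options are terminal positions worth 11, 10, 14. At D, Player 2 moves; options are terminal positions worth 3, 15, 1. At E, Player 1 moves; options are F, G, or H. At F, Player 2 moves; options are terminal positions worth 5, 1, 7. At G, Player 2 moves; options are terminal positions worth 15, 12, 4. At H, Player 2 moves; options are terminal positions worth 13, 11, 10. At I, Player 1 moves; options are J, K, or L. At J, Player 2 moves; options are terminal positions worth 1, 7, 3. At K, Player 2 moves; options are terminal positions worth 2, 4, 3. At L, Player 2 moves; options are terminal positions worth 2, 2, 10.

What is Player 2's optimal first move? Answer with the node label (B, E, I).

I

C (Player 2): min(11, 10, 14) = 10
D (Player 2): min(3, 15, 1) = 1
B (Player 1): max(10, 1, 2) = 10
F (Player 2): min(5, 1, 7) = 1
G (Player 2): min(15, 12, 4) = 4
H (Player 2): min(13, 11, 10) = 10
E (Player 1): max(1, 4, 10) = 10
J (Player 2): min(1, 7, 3) = 1
K (Player 2): min(2, 4, 3) = 2
L (Player 2): min(2, 2, 10) = 2
I (Player 1): max(1, 2, 2) = 2
Root (Player 2): min(10, 10, 2) = 2
Player 2 picks the child with the lowest value: I (value 2).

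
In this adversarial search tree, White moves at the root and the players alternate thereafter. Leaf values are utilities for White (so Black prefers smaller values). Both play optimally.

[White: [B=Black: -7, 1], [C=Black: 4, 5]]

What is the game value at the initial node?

4

B (Black): min(-7, 1) = -7
C (Black): min(4, 5) = 4
Root (White): max(-7, 4) = 4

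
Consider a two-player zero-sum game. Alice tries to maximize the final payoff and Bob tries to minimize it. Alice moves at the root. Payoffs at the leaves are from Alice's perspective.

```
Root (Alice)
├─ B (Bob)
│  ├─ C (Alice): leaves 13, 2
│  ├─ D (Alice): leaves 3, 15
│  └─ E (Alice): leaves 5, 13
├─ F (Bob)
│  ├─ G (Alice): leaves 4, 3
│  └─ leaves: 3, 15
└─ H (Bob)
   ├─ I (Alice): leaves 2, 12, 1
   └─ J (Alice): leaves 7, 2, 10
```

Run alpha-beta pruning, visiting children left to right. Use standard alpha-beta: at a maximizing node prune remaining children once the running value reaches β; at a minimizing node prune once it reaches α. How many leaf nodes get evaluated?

11

C [α=-∞,β=+∞]: v=13
D [α=-∞,β=13]: v=15
E [α=-∞,β=13]: v=13
B [α=-∞,β=+∞]: v=13
G [α=13,β=+∞]: v=4
F [α=13,β=+∞]: v=4 after child 1 ≤ α → α-cutoff, skip 2
I [α=13,β=+∞]: v=12
H [α=13,β=+∞]: v=12 after child 1 ≤ α → α-cutoff, skip 1
Root [α=-∞,β=+∞]: v=13
Leaves evaluated: 11 of 16.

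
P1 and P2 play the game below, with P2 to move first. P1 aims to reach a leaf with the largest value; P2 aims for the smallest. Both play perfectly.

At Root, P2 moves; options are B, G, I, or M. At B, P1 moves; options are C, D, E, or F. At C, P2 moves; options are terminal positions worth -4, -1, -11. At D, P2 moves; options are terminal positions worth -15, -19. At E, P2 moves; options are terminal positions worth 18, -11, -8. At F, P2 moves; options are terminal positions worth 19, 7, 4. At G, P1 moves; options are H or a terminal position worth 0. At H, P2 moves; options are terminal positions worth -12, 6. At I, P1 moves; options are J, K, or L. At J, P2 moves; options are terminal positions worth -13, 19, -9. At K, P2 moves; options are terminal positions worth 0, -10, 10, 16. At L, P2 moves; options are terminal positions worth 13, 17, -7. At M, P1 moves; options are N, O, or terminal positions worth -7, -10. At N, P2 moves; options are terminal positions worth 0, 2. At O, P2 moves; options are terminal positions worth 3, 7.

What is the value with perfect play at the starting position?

-7

C (P2): min(-4, -1, -11) = -11
D (P2): min(-15, -19) = -19
E (P2): min(18, -11, -8) = -11
F (P2): min(19, 7, 4) = 4
B (P1): max(-11, -19, -11, 4) = 4
H (P2): min(-12, 6) = -12
G (P1): max(-12, 0) = 0
J (P2): min(-13, 19, -9) = -13
K (P2): min(0, -10, 10, 16) = -10
L (P2): min(13, 17, -7) = -7
I (P1): max(-13, -10, -7) = -7
N (P2): min(0, 2) = 0
O (P2): min(3, 7) = 3
M (P1): max(0, 3, -7, -10) = 3
Root (P2): min(4, 0, -7, 3) = -7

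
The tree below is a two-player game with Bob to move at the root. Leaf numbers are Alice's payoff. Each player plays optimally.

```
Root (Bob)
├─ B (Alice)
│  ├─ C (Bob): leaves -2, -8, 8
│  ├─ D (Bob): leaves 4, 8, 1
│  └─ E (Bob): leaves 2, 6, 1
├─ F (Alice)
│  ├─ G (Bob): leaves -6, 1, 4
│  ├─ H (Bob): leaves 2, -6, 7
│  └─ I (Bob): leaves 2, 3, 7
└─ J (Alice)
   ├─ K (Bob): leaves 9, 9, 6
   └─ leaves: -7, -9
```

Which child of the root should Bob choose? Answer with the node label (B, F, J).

B

C (Bob): min(-2, -8, 8) = -8
D (Bob): min(4, 8, 1) = 1
E (Bob): min(2, 6, 1) = 1
B (Alice): max(-8, 1, 1) = 1
G (Bob): min(-6, 1, 4) = -6
H (Bob): min(2, -6, 7) = -6
I (Bob): min(2, 3, 7) = 2
F (Alice): max(-6, -6, 2) = 2
K (Bob): min(9, 9, 6) = 6
J (Alice): max(6, -7, -9) = 6
Root (Bob): min(1, 2, 6) = 1
Bob picks the child with the lowest value: B (value 1).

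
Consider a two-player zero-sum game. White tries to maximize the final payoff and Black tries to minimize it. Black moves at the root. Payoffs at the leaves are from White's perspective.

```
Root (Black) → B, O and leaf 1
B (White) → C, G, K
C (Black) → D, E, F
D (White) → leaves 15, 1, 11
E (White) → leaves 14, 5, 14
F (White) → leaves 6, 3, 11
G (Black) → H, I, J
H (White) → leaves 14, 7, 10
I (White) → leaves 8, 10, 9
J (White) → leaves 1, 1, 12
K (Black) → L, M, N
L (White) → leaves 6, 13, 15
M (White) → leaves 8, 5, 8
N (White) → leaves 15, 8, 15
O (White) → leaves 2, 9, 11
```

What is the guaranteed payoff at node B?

D: max(15, 1, 11) = 15
E: max(14, 5, 14) = 14
F: max(6, 3, 11) = 11
C: min(15, 14, 11) = 11
H: max(14, 7, 10) = 14
I: max(8, 10, 9) = 10
J: max(1, 1, 12) = 12
G: min(14, 10, 12) = 10
L: max(6, 13, 15) = 15
M: max(8, 5, 8) = 8
N: max(15, 8, 15) = 15
K: min(15, 8, 15) = 8
B: max(11, 10, 8) = 11

11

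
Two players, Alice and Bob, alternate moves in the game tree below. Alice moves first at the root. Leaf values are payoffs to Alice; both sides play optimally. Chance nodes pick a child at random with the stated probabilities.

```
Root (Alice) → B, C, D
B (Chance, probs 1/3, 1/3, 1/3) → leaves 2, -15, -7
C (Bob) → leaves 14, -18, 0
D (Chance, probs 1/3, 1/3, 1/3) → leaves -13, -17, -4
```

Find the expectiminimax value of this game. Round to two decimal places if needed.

B (Chance): 1/3·2 + 1/3·-15 + 1/3·-7 = -6.67
C (Bob): min(14, -18, 0) = -18
D (Chance): 1/3·-13 + 1/3·-17 + 1/3·-4 = -11.33
Root (Alice): max(-6.67, -18, -11.33) = -6.67

-6.67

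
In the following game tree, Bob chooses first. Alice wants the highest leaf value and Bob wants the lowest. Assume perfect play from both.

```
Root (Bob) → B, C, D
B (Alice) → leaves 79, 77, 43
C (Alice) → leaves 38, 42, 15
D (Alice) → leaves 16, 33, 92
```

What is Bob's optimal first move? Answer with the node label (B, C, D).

B (Alice): max(79, 77, 43) = 79
C (Alice): max(38, 42, 15) = 42
D (Alice): max(16, 33, 92) = 92
Root (Bob): min(79, 42, 92) = 42
Bob picks the child with the lowest value: C (value 42).

C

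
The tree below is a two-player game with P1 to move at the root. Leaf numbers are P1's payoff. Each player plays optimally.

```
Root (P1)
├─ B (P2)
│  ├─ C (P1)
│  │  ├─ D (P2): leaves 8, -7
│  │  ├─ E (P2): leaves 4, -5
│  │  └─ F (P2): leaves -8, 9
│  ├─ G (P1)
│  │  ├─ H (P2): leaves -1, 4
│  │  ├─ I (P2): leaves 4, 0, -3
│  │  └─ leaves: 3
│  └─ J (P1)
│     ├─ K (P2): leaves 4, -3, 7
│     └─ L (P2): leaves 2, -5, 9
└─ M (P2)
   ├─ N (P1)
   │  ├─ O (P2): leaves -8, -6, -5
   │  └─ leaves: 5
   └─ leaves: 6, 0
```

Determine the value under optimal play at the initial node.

0

D (P2): min(8, -7) = -7
E (P2): min(4, -5) = -5
F (P2): min(-8, 9) = -8
C (P1): max(-7, -5, -8) = -5
H (P2): min(-1, 4) = -1
I (P2): min(4, 0, -3) = -3
G (P1): max(-1, -3, 3) = 3
K (P2): min(4, -3, 7) = -3
L (P2): min(2, -5, 9) = -5
J (P1): max(-3, -5) = -3
B (P2): min(-5, 3, -3) = -5
O (P2): min(-8, -6, -5) = -8
N (P1): max(-8, 5) = 5
M (P2): min(5, 6, 0) = 0
Root (P1): max(-5, 0) = 0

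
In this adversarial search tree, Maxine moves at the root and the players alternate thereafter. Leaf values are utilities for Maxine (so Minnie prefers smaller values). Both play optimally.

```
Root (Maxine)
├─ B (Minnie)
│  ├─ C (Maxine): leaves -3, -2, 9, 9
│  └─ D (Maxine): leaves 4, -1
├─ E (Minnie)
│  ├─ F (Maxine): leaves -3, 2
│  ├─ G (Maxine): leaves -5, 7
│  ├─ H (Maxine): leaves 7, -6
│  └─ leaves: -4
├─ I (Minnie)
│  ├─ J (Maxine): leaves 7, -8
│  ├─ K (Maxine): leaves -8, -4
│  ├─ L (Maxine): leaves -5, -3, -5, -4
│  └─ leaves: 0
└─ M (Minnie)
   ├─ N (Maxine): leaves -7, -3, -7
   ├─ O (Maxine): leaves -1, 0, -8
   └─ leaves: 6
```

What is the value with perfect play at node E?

F: max(-3, 2) = 2
G: max(-5, 7) = 7
H: max(7, -6) = 7
E: min(2, 7, 7, -4) = -4

-4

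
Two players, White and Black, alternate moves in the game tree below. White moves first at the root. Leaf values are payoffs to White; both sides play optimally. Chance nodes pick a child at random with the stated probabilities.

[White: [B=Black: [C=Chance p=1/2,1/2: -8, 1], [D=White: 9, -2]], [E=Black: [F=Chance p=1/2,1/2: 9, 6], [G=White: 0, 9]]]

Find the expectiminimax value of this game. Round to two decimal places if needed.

7.5

C (Chance): 1/2·-8 + 1/2·1 = -3.5
D (White): max(9, -2) = 9
B (Black): min(-3.5, 9) = -3.5
F (Chance): 1/2·9 + 1/2·6 = 7.5
G (White): max(0, 9) = 9
E (Black): min(7.5, 9) = 7.5
Root (White): max(-3.5, 7.5) = 7.5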